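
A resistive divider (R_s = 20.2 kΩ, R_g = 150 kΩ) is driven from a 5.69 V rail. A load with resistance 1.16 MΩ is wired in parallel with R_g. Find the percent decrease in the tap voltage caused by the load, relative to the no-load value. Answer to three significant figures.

1.51 %

The divider's output (Thévenin) resistance is R_s‖R_g = 17.80 kΩ.
Fractional drop under load = R_th/(R_th + R_L) = 17.80 / (17.80 + 1160) = 0.01512.
So the output falls by 1.51 %.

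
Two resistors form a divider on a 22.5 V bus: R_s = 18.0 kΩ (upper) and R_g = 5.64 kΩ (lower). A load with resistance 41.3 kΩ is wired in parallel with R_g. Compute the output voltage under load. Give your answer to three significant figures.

The load sits in parallel with R_g: R_g‖R_L = (5.64 × 41.3) / (5.64 + 41.3) = 4.962 kΩ.
V_out = 22.5 × 4.962 / (18.0 + 4.962) = 22.5 × 4.962/22.96 = 4.86 V.

V_out ≈ 4.86 V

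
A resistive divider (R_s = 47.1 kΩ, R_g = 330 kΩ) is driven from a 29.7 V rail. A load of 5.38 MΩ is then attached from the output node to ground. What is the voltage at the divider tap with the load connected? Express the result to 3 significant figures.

V_out ≈ 25.8 V

The load sits in parallel with R_g: R_g‖R_L = (330 × 5380) / (330 + 5380) = 310.9 kΩ.
V_out = 29.7 × 310.9 / (47.1 + 310.9) = 29.7 × 310.9/358.0 = 25.8 V.
(Unloaded it would have been 26.0 V.)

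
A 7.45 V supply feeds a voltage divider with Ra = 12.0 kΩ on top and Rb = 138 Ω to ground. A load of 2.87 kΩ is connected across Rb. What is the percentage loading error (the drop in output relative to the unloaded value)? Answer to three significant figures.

4.54 %

The divider's output (Thévenin) resistance is Ra‖Rb = 136.4 Ω.
Fractional drop under load = R_th/(R_th + R_L) = 136.4 / (136.4 + 2870) = 0.04538.
So the output falls by 4.54 %.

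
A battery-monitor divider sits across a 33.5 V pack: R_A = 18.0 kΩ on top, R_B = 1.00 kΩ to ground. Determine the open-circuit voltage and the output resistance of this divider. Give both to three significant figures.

V_th = 1.76 V, R_th = 947 Ω

V_th is the open-circuit tap voltage: 33.5 × 1.00/(18.0 + 1.00) = 1.76 V.
With the supply zeroed, R_A and R_B appear in parallel from the tap: R_th = R_A‖R_B = (18.0 × 1.00)/19.00 = 947 Ω.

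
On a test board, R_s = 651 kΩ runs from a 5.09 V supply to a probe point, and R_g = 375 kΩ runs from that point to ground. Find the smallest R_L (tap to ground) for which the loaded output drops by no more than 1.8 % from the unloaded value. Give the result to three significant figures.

R_L(min) ≈ 13.0 MΩ

Output resistance R_th = R_s‖R_g = (651 × 375)/1026 = 237.9 kΩ.
The fractional drop is R_th/(R_th + R_L); requiring this ≤ 0.0180 gives R_L ≥ R_th(1/0.0180 − 1) = 237.9 × 54.56 = 13.0 MΩ.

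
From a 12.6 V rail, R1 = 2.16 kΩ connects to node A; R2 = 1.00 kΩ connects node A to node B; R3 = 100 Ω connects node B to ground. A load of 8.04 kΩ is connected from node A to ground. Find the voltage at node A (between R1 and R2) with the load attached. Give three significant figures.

V ≈ 3.90 V

Below node A the series string R2+R3 = 1100 Ω sits in parallel with the 8040 Ω load: 967.6 Ω.
V_A = 12.6 × 967.6/(2160 + 967.6) = 3.90 V.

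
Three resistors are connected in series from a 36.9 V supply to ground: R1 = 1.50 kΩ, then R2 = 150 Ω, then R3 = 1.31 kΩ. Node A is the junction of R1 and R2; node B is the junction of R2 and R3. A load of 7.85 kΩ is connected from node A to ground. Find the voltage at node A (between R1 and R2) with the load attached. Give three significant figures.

Below node A the series string R2+R3 = 1460 Ω sits in parallel with the 7850 Ω load: 1231 Ω.
V_A = 36.9 × 1231/(1500 + 1231) = 16.6 V.

V ≈ 16.6 V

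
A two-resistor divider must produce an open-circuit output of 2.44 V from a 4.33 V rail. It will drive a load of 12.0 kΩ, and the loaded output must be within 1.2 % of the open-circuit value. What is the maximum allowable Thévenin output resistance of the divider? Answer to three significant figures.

R_th ≤ 146 Ω

Loading drop = R_th/(R_th + R_L) ≤ 0.0120, so R_th ≤ R_L · ε/(1−ε) = 12.0 kΩ × 0.0120/0.9880 = 146 Ω.
(Any R1, R2 with R2/(R1+R2) = 0.564 and R1‖R2 ≤ 146 Ω will meet the spec.)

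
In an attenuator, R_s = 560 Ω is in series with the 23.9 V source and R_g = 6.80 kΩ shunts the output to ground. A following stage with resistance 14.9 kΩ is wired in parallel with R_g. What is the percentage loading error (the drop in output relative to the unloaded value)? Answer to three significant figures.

3.36 %

The divider's output (Thévenin) resistance is R_s‖R_g = 517.4 Ω.
Fractional drop under load = R_th/(R_th + R_L) = 517.4 / (517.4 + 14900) = 0.03356.
So the output falls by 3.36 %.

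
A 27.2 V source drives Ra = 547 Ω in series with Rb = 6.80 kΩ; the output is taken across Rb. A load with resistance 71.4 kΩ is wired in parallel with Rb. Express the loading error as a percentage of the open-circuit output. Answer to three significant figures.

0.704 %

The divider's output (Thévenin) resistance is Ra‖Rb = 506.3 Ω.
Fractional drop under load = R_th/(R_th + R_L) = 506.3 / (506.3 + 71400) = 0.007041.
So the output falls by 0.704 %.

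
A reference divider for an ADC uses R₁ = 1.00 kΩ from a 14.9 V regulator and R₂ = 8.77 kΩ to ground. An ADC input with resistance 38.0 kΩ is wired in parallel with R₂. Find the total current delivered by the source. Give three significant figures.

R₂‖R_L = 7.126 kΩ, so the source sees R₁ + R₂‖R_L = 8.126 kΩ.
I = 14.9 V / 8.126 kΩ = 1.83 mA.

I ≈ 1.83 mA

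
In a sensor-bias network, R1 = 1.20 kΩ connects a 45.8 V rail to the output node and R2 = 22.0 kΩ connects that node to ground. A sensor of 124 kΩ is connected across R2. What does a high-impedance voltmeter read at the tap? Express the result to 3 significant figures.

The load sits in parallel with R2: R2‖R_L = (22.0 × 124) / (22.0 + 124) = 18.68 kΩ.
V_out = 45.8 × 18.68 / (1.20 + 18.68) = 45.8 × 18.68/19.88 = 43.0 V.
(Unloaded it would have been 43.4 V.)

V_out ≈ 43.0 V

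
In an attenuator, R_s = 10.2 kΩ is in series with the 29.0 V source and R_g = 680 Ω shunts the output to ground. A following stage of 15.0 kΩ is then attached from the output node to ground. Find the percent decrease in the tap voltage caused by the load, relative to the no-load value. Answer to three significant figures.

4.08 %

The divider's output (Thévenin) resistance is R_s‖R_g = 637.5 Ω.
Fractional drop under load = R_th/(R_th + R_L) = 637.5 / (637.5 + 15000) = 0.04077.
So the output falls by 4.08 %.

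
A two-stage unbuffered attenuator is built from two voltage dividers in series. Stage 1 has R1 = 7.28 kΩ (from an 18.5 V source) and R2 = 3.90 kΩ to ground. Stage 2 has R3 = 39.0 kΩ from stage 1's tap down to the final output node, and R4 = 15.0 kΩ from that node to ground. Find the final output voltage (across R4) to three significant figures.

V_out ≈ 1.71 V

Stage 2 presents R3+R4 = 54.00 kΩ as a load on stage 1's tap.
Stage 1's lower leg becomes R2‖(R3+R4) = 3.637 kΩ, so V_mid = 18.5 × 3.637/10.92 = 6.164 V.
Stage 2 is itself unloaded: V_out = V_mid × R4/(R3+R4) = 6.164 × 15.0/54.00 = 1.71 V.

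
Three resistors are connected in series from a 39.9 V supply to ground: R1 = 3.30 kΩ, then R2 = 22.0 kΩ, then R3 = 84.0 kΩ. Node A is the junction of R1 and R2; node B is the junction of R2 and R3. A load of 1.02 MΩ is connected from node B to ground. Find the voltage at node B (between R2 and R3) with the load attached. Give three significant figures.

V ≈ 30.1 V

At node B, R3 is in parallel with the load: R3‖R_L = 77.61 kΩ.
Below node A the resistance is R2 + (R3‖R_L) = 99.61 kΩ, so V_A = 39.9 × 99.61/102.9 = 38.62 V.
Then V_B = V_A × (R3‖R_L)/(R2 + R3‖R_L) = 38.62 × 77.61/99.61 = 30.1 V.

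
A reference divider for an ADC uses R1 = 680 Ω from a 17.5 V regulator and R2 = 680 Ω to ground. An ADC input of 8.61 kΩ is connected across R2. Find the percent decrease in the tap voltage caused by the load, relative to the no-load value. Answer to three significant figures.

The divider's output (Thévenin) resistance is R1‖R2 = 340.0 Ω.
Fractional drop under load = R_th/(R_th + R_L) = 340.0 / (340.0 + 8610) = 0.03799.
So the output falls by 3.80 %.

3.80 %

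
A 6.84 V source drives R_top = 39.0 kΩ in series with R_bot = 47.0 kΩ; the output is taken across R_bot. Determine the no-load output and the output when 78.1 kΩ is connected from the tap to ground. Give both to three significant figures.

Unloaded: 3.74 V; loaded: 2.94 V

Open-circuit: V = 6.84 × 47.0/(39.0 + 47.0) = 3.74 V.
With the load, R_bot becomes R_bot‖R_L = 29.34 kΩ, so V = 6.84 × 29.34/68.34 = 2.94 V.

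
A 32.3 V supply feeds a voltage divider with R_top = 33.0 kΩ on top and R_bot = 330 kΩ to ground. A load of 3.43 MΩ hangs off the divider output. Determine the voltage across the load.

The load sits in parallel with R_bot: R_bot‖R_L = (330 × 3430) / (330 + 3430) = 301.0 kΩ.
V_out = 32.3 × 301.0 / (33.0 + 301.0) = 32.3 × 301.0/334.0 = 29.1 V.
(Unloaded it would have been 29.4 V.)

V_out ≈ 29.1 V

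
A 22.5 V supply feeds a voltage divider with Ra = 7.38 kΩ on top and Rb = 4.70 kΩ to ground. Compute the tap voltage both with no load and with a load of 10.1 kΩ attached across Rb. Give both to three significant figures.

Unloaded: 8.75 V; loaded: 6.82 V

Open-circuit: V = 22.5 × 4.70/(7.38 + 4.70) = 8.75 V.
With the load, Rb becomes Rb‖R_L = 3.207 kΩ, so V = 22.5 × 3.207/10.59 = 6.82 V.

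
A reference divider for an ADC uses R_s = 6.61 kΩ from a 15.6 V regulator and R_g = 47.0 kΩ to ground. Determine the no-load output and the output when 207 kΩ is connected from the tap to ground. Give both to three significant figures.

Unloaded: 13.7 V; loaded: 13.3 V

Open-circuit: V = 15.6 × 47.0/(6.61 + 47.0) = 13.7 V.
With the load, R_g becomes R_g‖R_L = 38.30 kΩ, so V = 15.6 × 38.30/44.91 = 13.3 V.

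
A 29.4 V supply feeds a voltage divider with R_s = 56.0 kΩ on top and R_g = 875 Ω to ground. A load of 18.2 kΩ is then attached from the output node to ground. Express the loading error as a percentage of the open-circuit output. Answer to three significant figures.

The divider's output (Thévenin) resistance is R_s‖R_g = 861.5 Ω.
Fractional drop under load = R_th/(R_th + R_L) = 861.5 / (861.5 + 18200) = 0.04520.
So the output falls by 4.52 %.

4.52 %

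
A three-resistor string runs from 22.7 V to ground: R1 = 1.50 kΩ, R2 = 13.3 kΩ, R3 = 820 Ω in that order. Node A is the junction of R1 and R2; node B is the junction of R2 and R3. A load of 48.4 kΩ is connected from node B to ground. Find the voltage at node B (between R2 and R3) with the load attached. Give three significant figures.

At node B, R3 is in parallel with the load: R3‖R_L = 806.3 Ω.
Below node A the resistance is R2 + (R3‖R_L) = 14110 Ω, so V_A = 22.7 × 14110/15610 = 20.52 V.
Then V_B = V_A × (R3‖R_L)/(R2 + R3‖R_L) = 20.52 × 806.3/14110 = 1.17 V.

V ≈ 1.17 V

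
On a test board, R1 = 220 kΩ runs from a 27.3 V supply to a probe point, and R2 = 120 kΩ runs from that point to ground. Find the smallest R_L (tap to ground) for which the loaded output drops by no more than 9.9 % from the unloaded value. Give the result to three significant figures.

R_L(min) ≈ 707 kΩ

Output resistance R_th = R1‖R2 = (220 × 120)/340.0 = 77.65 kΩ.
The fractional drop is R_th/(R_th + R_L); requiring this ≤ 0.0990 gives R_L ≥ R_th(1/0.0990 − 1) = 77.65 × 9.101 = 707 kΩ.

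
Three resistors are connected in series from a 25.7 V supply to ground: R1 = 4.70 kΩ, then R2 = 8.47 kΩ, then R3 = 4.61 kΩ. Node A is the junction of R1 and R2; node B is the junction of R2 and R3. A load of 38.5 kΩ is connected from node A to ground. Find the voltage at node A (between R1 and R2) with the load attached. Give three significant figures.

V ≈ 17.3 V

Below node A the series string R2+R3 = 13.08 kΩ sits in parallel with the 38.5 kΩ load: 9.763 kΩ.
V_A = 25.7 × 9.763/(4.70 + 9.763) = 17.3 V.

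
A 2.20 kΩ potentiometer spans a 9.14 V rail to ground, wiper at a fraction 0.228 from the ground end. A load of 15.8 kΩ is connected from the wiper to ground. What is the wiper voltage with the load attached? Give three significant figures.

V ≈ 2.03 V

The wiper splits the pot into (1−α)R = 1698 Ω above and αR = 501.6 Ω below.
Lower section ‖ load = 486.2 Ω.
V_wiper = 9.14 × 486.2/(1698 + 486.2) = 2.03 V.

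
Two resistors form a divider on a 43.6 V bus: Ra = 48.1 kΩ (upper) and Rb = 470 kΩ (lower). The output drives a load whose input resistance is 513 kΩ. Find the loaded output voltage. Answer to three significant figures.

V_out ≈ 36.5 V

The load sits in parallel with Rb: Rb‖R_L = (470 × 513) / (470 + 513) = 245.3 kΩ.
V_out = 43.6 × 245.3 / (48.1 + 245.3) = 43.6 × 245.3/293.4 = 36.5 V.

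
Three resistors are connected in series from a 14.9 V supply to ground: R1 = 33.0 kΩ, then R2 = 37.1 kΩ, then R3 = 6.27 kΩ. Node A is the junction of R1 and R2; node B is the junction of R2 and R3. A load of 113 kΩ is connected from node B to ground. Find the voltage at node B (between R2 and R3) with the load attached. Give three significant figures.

At node B, R3 is in parallel with the load: R3‖R_L = 5.940 kΩ.
Below node A the resistance is R2 + (R3‖R_L) = 43.04 kΩ, so V_A = 14.9 × 43.04/76.04 = 8.434 V.
Then V_B = V_A × (R3‖R_L)/(R2 + R3‖R_L) = 8.434 × 5.940/43.04 = 1.16 V.

V ≈ 1.16 V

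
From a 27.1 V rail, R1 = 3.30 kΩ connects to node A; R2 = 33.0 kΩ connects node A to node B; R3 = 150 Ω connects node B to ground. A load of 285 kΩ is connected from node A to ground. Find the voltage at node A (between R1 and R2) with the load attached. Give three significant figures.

V ≈ 24.4 V

Below node A the series string R2+R3 = 33150 Ω sits in parallel with the 285000 Ω load: 29700 Ω.
V_A = 27.1 × 29700/(3300 + 29700) = 24.4 V.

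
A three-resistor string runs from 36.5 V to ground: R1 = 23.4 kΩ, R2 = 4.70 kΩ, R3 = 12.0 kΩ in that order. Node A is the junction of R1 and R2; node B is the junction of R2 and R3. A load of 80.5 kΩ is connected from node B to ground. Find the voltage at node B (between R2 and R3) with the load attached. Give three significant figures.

At node B, R3 is in parallel with the load: R3‖R_L = 10.44 kΩ.
Below node A the resistance is R2 + (R3‖R_L) = 15.14 kΩ, so V_A = 36.5 × 15.14/38.54 = 14.34 V.
Then V_B = V_A × (R3‖R_L)/(R2 + R3‖R_L) = 14.34 × 10.44/15.14 = 9.89 V.

V ≈ 9.89 V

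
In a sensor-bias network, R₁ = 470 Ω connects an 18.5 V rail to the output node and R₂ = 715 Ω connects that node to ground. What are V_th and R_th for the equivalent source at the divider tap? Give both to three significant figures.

V_th is the open-circuit tap voltage: 18.5 × 715/(470 + 715) = 11.2 V.
With the supply zeroed, R₁ and R₂ appear in parallel from the tap: R_th = R₁‖R₂ = (470 × 715)/1185 = 284 Ω.

V_th = 11.2 V, R_th = 284 Ω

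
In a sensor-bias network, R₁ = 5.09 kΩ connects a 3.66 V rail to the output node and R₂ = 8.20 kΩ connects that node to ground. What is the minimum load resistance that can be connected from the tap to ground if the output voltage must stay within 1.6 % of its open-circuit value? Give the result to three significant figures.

Output resistance R_th = R₁‖R₂ = (5.09 × 8.20)/13.29 = 3.141 kΩ.
The fractional drop is R_th/(R_th + R_L); requiring this ≤ 0.0160 gives R_L ≥ R_th(1/0.0160 − 1) = 3.141 × 61.50 = 193 kΩ.

R_L(min) ≈ 193 kΩ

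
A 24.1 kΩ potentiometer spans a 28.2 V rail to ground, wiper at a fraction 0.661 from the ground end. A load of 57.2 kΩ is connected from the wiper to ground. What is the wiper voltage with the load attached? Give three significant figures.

The wiper splits the pot into (1−α)R = 8.170 kΩ above and αR = 15.93 kΩ below.
Lower section ‖ load = 12.46 kΩ.
V_wiper = 28.2 × 12.46/(8.170 + 12.46) = 17.0 V.

V ≈ 17.0 V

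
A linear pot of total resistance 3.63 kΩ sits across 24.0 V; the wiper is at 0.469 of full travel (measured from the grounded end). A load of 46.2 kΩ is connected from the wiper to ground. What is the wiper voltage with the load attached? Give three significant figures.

V ≈ 11.0 V

The wiper splits the pot into (1−α)R = 1.928 kΩ above and αR = 1.702 kΩ below.
Lower section ‖ load = 1.642 kΩ.
V_wiper = 24.0 × 1.642/(1.928 + 1.642) = 11.0 V.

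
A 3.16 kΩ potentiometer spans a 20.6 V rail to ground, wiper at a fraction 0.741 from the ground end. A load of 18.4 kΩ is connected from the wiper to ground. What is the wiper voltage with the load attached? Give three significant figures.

The wiper splits the pot into (1−α)R = 818.4 Ω above and αR = 2342 Ω below.
Lower section ‖ load = 2077 Ω.
V_wiper = 20.6 × 2077/(818.4 + 2077) = 14.8 V.

V ≈ 14.8 V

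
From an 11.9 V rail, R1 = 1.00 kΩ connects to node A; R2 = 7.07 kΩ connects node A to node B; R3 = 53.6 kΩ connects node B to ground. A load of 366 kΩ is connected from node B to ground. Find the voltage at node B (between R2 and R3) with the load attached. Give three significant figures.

At node B, R3 is in parallel with the load: R3‖R_L = 46.75 kΩ.
Below node A the resistance is R2 + (R3‖R_L) = 53.82 kΩ, so V_A = 11.9 × 53.82/54.82 = 11.68 V.
Then V_B = V_A × (R3‖R_L)/(R2 + R3‖R_L) = 11.68 × 46.75/53.82 = 10.1 V.

V ≈ 10.1 V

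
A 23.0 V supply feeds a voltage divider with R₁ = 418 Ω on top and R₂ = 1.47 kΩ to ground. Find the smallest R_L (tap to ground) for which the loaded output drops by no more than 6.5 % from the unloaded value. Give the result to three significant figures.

R_L(min) ≈ 4.68 kΩ

Output resistance R_th = R₁‖R₂ = (418 × 1470)/1888 = 325.5 Ω.
The fractional drop is R_th/(R_th + R_L); requiring this ≤ 0.0650 gives R_L ≥ R_th(1/0.0650 − 1) = 325.5 × 14.38 = 4.68 kΩ.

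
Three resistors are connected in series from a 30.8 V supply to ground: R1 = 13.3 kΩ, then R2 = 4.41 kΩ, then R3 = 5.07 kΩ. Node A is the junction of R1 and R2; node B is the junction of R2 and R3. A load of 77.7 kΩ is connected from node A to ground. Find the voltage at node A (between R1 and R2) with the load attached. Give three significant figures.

V ≈ 12.0 V

Below node A the series string R2+R3 = 9.480 kΩ sits in parallel with the 77.7 kΩ load: 8.449 kΩ.
V_A = 30.8 × 8.449/(13.3 + 8.449) = 12.0 V.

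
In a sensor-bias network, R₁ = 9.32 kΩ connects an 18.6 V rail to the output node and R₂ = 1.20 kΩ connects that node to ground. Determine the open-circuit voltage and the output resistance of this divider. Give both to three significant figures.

V_th is the open-circuit tap voltage: 18.6 × 1.20/(9.32 + 1.20) = 2.12 V.
With the supply zeroed, R₁ and R₂ appear in parallel from the tap: R_th = R₁‖R₂ = (9.32 × 1.20)/10.52 = 1.06 kΩ.

V_th = 2.12 V, R_th = 1.06 kΩ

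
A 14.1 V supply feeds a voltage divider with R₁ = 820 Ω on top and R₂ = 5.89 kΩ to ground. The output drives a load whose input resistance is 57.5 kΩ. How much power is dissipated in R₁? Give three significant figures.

P ≈ 4.29 mW

Total resistance from the source is R₁ + (R₂‖R_L) = 6163 Ω, so I = 14.1/6163 Ω = 2.288 mA.
P = I²·R₁ = (2.288 mA)² × 820 Ω = 4.29 mW.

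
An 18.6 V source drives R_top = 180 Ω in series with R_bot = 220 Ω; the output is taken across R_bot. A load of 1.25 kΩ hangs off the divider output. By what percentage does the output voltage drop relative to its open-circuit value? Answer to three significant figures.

7.34 %

The divider's output (Thévenin) resistance is R_top‖R_bot = 99.00 Ω.
Fractional drop under load = R_th/(R_th + R_L) = 99.00 / (99.00 + 1250) = 0.07339.
So the output falls by 7.34 %.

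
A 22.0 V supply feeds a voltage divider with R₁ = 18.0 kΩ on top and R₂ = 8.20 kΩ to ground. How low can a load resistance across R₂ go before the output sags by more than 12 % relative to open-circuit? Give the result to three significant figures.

R_L(min) ≈ 41.3 kΩ

Output resistance R_th = R₁‖R₂ = (18.0 × 8.20)/26.20 = 5.634 kΩ.
The fractional drop is R_th/(R_th + R_L); requiring this ≤ 0.120 gives R_L ≥ R_th(1/0.120 − 1) = 5.634 × 7.333 = 41.3 kΩ.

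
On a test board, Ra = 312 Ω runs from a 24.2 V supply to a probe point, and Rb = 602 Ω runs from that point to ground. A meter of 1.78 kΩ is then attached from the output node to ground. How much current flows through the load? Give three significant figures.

I_L ≈ 8.03 mA

Rb‖R_L = 449.9 Ω; V_out = 24.2 × 449.9/761.9 = 14.29 V.
I_L = V_out / R_L = 14.29 / 1.78 kΩ = 8.03 mA.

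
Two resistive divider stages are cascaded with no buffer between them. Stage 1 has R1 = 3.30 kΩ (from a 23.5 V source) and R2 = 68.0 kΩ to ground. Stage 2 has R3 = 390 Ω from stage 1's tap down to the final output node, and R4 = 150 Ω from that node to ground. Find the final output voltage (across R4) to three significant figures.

Stage 2 presents R3+R4 = 540.0 Ω as a load on stage 1's tap.
Stage 1's lower leg becomes R2‖(R3+R4) = 535.7 Ω, so V_mid = 23.5 × 535.7/3836 = 3.282 V.
Stage 2 is itself unloaded: V_out = V_mid × R4/(R3+R4) = 3.282 × 150/540.0 = 0.912 V.

V_out ≈ 0.912 V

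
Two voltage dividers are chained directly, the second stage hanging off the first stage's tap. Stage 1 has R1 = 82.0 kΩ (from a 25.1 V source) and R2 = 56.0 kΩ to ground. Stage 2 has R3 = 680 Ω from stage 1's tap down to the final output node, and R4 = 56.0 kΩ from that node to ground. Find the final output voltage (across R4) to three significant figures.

V_out ≈ 6.34 V

Stage 2 presents R3+R4 = 56680 Ω as a load on stage 1's tap.
Stage 1's lower leg becomes R2‖(R3+R4) = 28170 Ω, so V_mid = 25.1 × 28170/110200 = 6.418 V.
Stage 2 is itself unloaded: V_out = V_mid × R4/(R3+R4) = 6.418 × 56000/56680 = 6.34 V.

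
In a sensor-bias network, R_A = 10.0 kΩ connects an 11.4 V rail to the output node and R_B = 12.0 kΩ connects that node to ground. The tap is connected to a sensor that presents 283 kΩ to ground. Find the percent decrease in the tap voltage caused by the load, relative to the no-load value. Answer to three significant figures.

1.89 %

The divider's output (Thévenin) resistance is R_A‖R_B = 5.455 kΩ.
Fractional drop under load = R_th/(R_th + R_L) = 5.455 / (5.455 + 283) = 0.01891.
So the output falls by 1.89 %.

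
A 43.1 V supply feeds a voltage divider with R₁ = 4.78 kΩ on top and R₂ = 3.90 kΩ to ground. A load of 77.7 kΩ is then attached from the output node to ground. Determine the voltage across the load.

V_out ≈ 18.8 V

The load sits in parallel with R₂: R₂‖R_L = (3.90 × 77.7) / (3.90 + 77.7) = 3.714 kΩ.
V_out = 43.1 × 3.714 / (4.78 + 3.714) = 43.1 × 3.714/8.494 = 18.8 V.
(Unloaded it would have been 19.4 V.)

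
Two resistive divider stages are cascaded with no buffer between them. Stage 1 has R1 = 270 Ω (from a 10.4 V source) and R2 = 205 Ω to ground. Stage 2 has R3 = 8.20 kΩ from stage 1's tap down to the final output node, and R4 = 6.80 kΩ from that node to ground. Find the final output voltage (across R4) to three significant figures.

Stage 2 presents R3+R4 = 15000 Ω as a load on stage 1's tap.
Stage 1's lower leg becomes R2‖(R3+R4) = 202.2 Ω, so V_mid = 10.4 × 202.2/472.2 = 4.454 V.
Stage 2 is itself unloaded: V_out = V_mid × R4/(R3+R4) = 4.454 × 6800/15000 = 2.02 V.

V_out ≈ 2.02 V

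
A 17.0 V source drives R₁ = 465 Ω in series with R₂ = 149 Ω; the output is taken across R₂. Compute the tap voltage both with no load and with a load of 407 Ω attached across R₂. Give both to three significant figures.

Open-circuit: V = 17.0 × 149/(465 + 149) = 4.13 V.
With the load, R₂ becomes R₂‖R_L = 109.1 Ω, so V = 17.0 × 109.1/574.1 = 3.23 V.

Unloaded: 4.13 V; loaded: 3.23 V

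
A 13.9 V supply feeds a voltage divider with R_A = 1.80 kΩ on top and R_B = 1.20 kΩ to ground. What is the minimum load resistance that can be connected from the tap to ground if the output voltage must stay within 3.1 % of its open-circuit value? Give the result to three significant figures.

Output resistance R_th = R_A‖R_B = (1800 × 1200)/3000 = 720.0 Ω.
The fractional drop is R_th/(R_th + R_L); requiring this ≤ 0.0310 gives R_L ≥ R_th(1/0.0310 − 1) = 720.0 × 31.26 = 22.5 kΩ.

R_L(min) ≈ 22.5 kΩ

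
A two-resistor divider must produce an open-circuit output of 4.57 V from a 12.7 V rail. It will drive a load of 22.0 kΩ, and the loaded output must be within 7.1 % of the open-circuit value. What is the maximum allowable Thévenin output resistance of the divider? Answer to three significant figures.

R_th ≤ 1.68 kΩ

Loading drop = R_th/(R_th + R_L) ≤ 0.0710, so R_th ≤ R_L · ε/(1−ε) = 22.0 kΩ × 0.0710/0.9290 = 1.68 kΩ.
(Any R1, R2 with R2/(R1+R2) = 0.360 and R1‖R2 ≤ 1.68 kΩ will meet the spec.)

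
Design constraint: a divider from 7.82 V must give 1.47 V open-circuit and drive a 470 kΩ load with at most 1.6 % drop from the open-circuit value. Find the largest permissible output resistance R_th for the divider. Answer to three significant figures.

R_th ≤ 7.64 kΩ

Loading drop = R_th/(R_th + R_L) ≤ 0.0160, so R_th ≤ R_L · ε/(1−ε) = 470 kΩ × 0.0160/0.9840 = 7.64 kΩ.
(Any R1, R2 with R2/(R1+R2) = 0.188 and R1‖R2 ≤ 7.64 kΩ will meet the spec.)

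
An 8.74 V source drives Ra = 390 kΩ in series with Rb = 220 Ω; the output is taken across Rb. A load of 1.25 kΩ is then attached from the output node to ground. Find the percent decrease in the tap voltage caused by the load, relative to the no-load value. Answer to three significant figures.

Unloaded V = 8.74 × 220/390200 = 0.0049275 V.
Loaded: Rb‖R_L = 187.1 Ω, giving V = 8.74 × 187.1/390200 = 0.0041904 V.
Drop = (0.0049275 − 0.0041904) / 0.0049275 = 15.0 %.

15.0 %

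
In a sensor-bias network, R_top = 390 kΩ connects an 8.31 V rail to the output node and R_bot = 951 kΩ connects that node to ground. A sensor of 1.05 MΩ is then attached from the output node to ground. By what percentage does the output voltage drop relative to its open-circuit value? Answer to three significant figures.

Unloaded V = 8.31 × 951/1341 = 5.893 V.
Loaded: R_bot‖R_L = 499.0 kΩ, giving V = 8.31 × 499.0/889.0 = 4.665 V.
Drop = (5.893 − 4.665) / 5.893 = 20.8 %.

20.8 %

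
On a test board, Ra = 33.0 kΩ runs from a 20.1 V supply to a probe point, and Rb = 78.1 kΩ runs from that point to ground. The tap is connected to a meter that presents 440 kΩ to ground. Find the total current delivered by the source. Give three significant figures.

Rb‖R_L = 66.33 kΩ, so the source sees Ra + Rb‖R_L = 99.33 kΩ.
I = 20.1 V / 99.33 kΩ = 0.202 mA.

I ≈ 0.202 mA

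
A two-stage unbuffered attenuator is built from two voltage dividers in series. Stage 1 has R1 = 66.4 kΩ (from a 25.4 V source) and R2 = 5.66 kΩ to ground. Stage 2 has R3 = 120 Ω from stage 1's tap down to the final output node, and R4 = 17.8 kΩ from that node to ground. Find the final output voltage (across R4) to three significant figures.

Stage 2 presents R3+R4 = 17920 Ω as a load on stage 1's tap.
Stage 1's lower leg becomes R2‖(R3+R4) = 4301 Ω, so V_mid = 25.4 × 4301/70700 = 1.545 V.
Stage 2 is itself unloaded: V_out = V_mid × R4/(R3+R4) = 1.545 × 17800/17920 = 1.53 V.

V_out ≈ 1.53 V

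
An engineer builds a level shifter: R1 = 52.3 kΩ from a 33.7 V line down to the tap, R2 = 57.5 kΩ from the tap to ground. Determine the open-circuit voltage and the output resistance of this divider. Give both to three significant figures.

V_th = 17.6 V, R_th = 27.4 kΩ

V_th is the open-circuit tap voltage: 33.7 × 57.5/(52.3 + 57.5) = 17.6 V.
With the supply zeroed, R1 and R2 appear in parallel from the tap: R_th = R1‖R2 = (52.3 × 57.5)/109.8 = 27.4 kΩ.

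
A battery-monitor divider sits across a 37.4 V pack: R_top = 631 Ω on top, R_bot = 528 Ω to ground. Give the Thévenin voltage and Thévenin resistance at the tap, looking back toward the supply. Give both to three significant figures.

V_th is the open-circuit tap voltage: 37.4 × 528/(631 + 528) = 17.0 V.
With the supply zeroed, R_top and R_bot appear in parallel from the tap: R_th = R_top‖R_bot = (631 × 528)/1159 = 287 Ω.

V_th = 17.0 V, R_th = 287 Ω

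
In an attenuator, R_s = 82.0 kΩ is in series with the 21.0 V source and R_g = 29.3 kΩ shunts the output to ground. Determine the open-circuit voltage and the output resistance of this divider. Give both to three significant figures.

V_th = 5.53 V, R_th = 21.6 kΩ

V_th is the open-circuit tap voltage: 21.0 × 29.3/(82.0 + 29.3) = 5.53 V.
With the supply zeroed, R_s and R_g appear in parallel from the tap: R_th = R_s‖R_g = (82.0 × 29.3)/111.3 = 21.6 kΩ.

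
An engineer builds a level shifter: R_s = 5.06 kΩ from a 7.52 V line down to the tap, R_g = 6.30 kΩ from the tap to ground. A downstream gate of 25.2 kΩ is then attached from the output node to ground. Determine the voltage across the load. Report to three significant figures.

The load sits in parallel with R_g: R_g‖R_L = (6.30 × 25.2) / (6.30 + 25.2) = 5.040 kΩ.
V_out = 7.52 × 5.040 / (5.06 + 5.040) = 7.52 × 5.040/10.10 = 3.75 V.
(Unloaded it would have been 4.17 V.)

V_out ≈ 3.75 V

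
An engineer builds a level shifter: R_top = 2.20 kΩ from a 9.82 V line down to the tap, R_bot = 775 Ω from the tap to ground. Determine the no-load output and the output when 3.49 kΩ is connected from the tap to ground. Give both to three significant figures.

Open-circuit: V = 9.82 × 775/(2200 + 775) = 2.56 V.
With the load, R_bot becomes R_bot‖R_L = 634.2 Ω, so V = 9.82 × 634.2/2834 = 2.20 V.

Unloaded: 2.56 V; loaded: 2.20 V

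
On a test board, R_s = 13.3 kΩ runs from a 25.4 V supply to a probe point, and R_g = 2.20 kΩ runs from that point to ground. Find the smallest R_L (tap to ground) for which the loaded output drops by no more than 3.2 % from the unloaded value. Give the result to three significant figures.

R_L(min) ≈ 57.1 kΩ

Output resistance R_th = R_s‖R_g = (13.3 × 2.20)/15.50 = 1.888 kΩ.
The fractional drop is R_th/(R_th + R_L); requiring this ≤ 0.0320 gives R_L ≥ R_th(1/0.0320 − 1) = 1.888 × 30.25 = 57.1 kΩ.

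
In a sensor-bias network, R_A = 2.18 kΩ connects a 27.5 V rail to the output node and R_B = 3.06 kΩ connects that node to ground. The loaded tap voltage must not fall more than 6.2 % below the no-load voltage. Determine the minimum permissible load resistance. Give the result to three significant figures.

R_L(min) ≈ 19.3 kΩ

Output resistance R_th = R_A‖R_B = (2.18 × 3.06)/5.240 = 1.273 kΩ.
The fractional drop is R_th/(R_th + R_L); requiring this ≤ 0.0620 gives R_L ≥ R_th(1/0.0620 − 1) = 1.273 × 15.13 = 19.3 kΩ.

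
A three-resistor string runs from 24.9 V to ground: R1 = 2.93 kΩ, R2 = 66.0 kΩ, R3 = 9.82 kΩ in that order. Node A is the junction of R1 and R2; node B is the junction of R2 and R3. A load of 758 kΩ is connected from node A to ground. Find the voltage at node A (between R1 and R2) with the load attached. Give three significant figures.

Below node A the series string R2+R3 = 75.82 kΩ sits in parallel with the 758 kΩ load: 68.93 kΩ.
V_A = 24.9 × 68.93/(2.93 + 68.93) = 23.9 V.

V ≈ 23.9 V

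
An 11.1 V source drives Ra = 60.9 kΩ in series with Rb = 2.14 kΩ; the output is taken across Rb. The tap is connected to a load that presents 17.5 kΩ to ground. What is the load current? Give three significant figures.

I_L ≈ 0.0193 mA

Rb‖R_L = 1.907 kΩ; V_out = 11.1 × 1.907/62.81 = 0.3370 V.
I_L = V_out / R_L = 0.3370 / 17.5 kΩ = 0.0193 mA.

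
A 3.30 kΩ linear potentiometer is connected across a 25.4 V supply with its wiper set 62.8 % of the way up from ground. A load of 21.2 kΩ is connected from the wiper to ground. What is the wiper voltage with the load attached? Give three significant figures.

V ≈ 15.4 V

The wiper splits the pot into (1−α)R = 1.228 kΩ above and αR = 2.072 kΩ below.
Lower section ‖ load = 1.888 kΩ.
V_wiper = 25.4 × 1.888/(1.228 + 1.888) = 15.4 V.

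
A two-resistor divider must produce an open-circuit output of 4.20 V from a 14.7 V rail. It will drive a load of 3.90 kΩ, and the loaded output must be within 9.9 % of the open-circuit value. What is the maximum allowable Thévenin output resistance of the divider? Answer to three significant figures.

Loading drop = R_th/(R_th + R_L) ≤ 0.0990, so R_th ≤ R_L · ε/(1−ε) = 3.90 kΩ × 0.0990/0.9010 = 429 Ω.
(Any R1, R2 with R2/(R1+R2) = 0.286 and R1‖R2 ≤ 429 Ω will meet the spec.)

R_th ≤ 429 Ω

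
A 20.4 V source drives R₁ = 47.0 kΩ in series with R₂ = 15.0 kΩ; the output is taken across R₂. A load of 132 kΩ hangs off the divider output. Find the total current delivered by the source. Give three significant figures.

I ≈ 0.337 mA

R₂‖R_L = 13.47 kΩ, so the source sees R₁ + R₂‖R_L = 60.47 kΩ.
I = 20.4 V / 60.47 kΩ = 0.337 mA.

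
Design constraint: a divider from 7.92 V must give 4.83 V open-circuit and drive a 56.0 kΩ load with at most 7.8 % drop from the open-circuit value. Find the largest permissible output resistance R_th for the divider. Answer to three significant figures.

R_th ≤ 4.74 kΩ

Loading drop = R_th/(R_th + R_L) ≤ 0.0780, so R_th ≤ R_L · ε/(1−ε) = 56.0 kΩ × 0.0780/0.9220 = 4.74 kΩ.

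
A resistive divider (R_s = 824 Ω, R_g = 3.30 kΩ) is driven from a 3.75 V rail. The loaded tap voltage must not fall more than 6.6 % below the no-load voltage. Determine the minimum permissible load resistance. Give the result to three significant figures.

R_L(min) ≈ 9.33 kΩ

Output resistance R_th = R_s‖R_g = (824 × 3300)/4124 = 659.4 Ω.
The fractional drop is R_th/(R_th + R_L); requiring this ≤ 0.0660 gives R_L ≥ R_th(1/0.0660 − 1) = 659.4 × 14.15 = 9.33 kΩ.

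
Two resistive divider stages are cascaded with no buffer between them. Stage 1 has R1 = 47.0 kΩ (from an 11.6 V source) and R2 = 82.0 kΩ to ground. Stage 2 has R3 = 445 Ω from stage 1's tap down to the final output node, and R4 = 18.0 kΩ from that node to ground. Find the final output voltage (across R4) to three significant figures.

V_out ≈ 2.75 V

Stage 2 presents R3+R4 = 18440 Ω as a load on stage 1's tap.
Stage 1's lower leg becomes R2‖(R3+R4) = 15060 Ω, so V_mid = 11.6 × 15060/62060 = 2.815 V.
Stage 2 is itself unloaded: V_out = V_mid × R4/(R3+R4) = 2.815 × 18000/18440 = 2.75 V.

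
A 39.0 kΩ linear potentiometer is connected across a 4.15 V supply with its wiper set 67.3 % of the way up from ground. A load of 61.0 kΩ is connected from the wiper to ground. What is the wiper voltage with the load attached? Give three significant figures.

The wiper splits the pot into (1−α)R = 12.75 kΩ above and αR = 26.25 kΩ below.
Lower section ‖ load = 18.35 kΩ.
V_wiper = 4.15 × 18.35/(12.75 + 18.35) = 2.45 V.

V ≈ 2.45 V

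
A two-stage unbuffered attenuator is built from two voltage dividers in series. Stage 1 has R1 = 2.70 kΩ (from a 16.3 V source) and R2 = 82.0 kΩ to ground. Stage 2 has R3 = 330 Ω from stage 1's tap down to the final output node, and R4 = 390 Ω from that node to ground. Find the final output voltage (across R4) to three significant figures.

Stage 2 presents R3+R4 = 720.0 Ω as a load on stage 1's tap.
Stage 1's lower leg becomes R2‖(R3+R4) = 713.7 Ω, so V_mid = 16.3 × 713.7/3414 = 3.408 V.
Stage 2 is itself unloaded: V_out = V_mid × R4/(R3+R4) = 3.408 × 390/720.0 = 1.85 V.

V_out ≈ 1.85 V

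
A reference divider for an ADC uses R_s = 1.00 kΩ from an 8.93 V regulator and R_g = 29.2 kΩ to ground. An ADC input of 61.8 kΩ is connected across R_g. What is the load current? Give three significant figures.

R_g‖R_L = 19.83 kΩ; V_out = 8.93 × 19.83/20.83 = 8.501 V.
I_L = V_out / R_L = 8.501 / 61.8 kΩ = 0.138 mA.

I_L ≈ 0.138 mA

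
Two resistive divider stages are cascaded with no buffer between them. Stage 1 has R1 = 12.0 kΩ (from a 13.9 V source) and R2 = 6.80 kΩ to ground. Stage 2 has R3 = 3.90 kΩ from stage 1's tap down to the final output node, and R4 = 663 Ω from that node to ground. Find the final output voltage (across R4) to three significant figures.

V_out ≈ 0.374 V

Stage 2 presents R3+R4 = 4563 Ω as a load on stage 1's tap.
Stage 1's lower leg becomes R2‖(R3+R4) = 2731 Ω, so V_mid = 13.9 × 2731/14730 = 2.577 V.
Stage 2 is itself unloaded: V_out = V_mid × R4/(R3+R4) = 2.577 × 663/4563 = 0.374 V.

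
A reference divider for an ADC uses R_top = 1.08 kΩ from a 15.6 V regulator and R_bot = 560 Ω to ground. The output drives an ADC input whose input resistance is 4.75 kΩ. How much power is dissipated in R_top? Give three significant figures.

Total resistance from the source is R_top + (R_bot‖R_L) = 1581 Ω, so I = 15.6/1581 Ω = 9.868 mA.
P = I²·R_top = (9.868 mA)² × 1.08 kΩ = 105 mW.

P ≈ 105 mW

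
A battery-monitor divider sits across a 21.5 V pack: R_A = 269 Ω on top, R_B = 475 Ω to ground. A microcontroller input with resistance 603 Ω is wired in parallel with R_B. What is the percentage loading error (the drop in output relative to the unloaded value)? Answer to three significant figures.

22.2 %

The divider's output (Thévenin) resistance is R_A‖R_B = 171.7 Ω.
Fractional drop under load = R_th/(R_th + R_L) = 171.7 / (171.7 + 603) = 0.2217.
So the output falls by 22.2 %.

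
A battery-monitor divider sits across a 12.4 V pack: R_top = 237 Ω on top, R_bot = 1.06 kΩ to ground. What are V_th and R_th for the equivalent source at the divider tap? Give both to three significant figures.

V_th = 10.1 V, R_th = 194 Ω

V_th is the open-circuit tap voltage: 12.4 × 1060/(237 + 1060) = 10.1 V.
With the supply zeroed, R_top and R_bot appear in parallel from the tap: R_th = R_top‖R_bot = (237 × 1060)/1297 = 194 Ω.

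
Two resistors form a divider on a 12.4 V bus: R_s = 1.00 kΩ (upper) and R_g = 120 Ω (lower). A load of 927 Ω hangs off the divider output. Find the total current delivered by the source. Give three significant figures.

R_g‖R_L = 106.2 Ω, so the source sees R_s + R_g‖R_L = 1106 Ω.
I = 12.4 V / 1106 Ω = 11.2 mA.

I ≈ 11.2 mA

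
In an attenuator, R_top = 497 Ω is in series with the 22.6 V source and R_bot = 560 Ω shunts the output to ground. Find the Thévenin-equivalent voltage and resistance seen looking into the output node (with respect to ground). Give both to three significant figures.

V_th = 12.0 V, R_th = 263 Ω

V_th is the open-circuit tap voltage: 22.6 × 560/(497 + 560) = 12.0 V.
With the supply zeroed, R_top and R_bot appear in parallel from the tap: R_th = R_top‖R_bot = (497 × 560)/1057 = 263 Ω.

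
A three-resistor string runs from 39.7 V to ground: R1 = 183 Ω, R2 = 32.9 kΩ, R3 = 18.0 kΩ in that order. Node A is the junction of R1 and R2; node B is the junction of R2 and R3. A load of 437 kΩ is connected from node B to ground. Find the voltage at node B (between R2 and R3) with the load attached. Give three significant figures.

V ≈ 13.6 V

At node B, R3 is in parallel with the load: R3‖R_L = 17290 Ω.
Below node A the resistance is R2 + (R3‖R_L) = 50190 Ω, so V_A = 39.7 × 50190/50370 = 39.56 V.
Then V_B = V_A × (R3‖R_L)/(R2 + R3‖R_L) = 39.56 × 17290/50190 = 13.6 V.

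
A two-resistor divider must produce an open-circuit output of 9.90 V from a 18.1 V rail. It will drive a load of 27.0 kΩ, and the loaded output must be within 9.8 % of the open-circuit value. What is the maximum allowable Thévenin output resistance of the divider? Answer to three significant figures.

R_th ≤ 2.93 kΩ

Loading drop = R_th/(R_th + R_L) ≤ 0.0980, so R_th ≤ R_L · ε/(1−ε) = 27.0 kΩ × 0.0980/0.9020 = 2.93 kΩ.
(Any R1, R2 with R2/(R1+R2) = 0.547 and R1‖R2 ≤ 2.93 kΩ will meet the spec.)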